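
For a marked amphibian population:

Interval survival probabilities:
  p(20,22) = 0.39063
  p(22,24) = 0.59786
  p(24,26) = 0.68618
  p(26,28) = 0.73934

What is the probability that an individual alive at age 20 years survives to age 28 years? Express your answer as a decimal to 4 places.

0.1185

P(survive 20→28) = 0.39063 × 0.59786 × 0.68618 × 0.73934.
= 0.118481.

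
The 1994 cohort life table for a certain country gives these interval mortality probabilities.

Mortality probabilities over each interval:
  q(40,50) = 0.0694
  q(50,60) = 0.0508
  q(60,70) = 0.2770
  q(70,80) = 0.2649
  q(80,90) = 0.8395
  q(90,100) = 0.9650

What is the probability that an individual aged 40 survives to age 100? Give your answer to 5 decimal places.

0.00264

P(survive 40→100) = (1 − 0.0694) × (1 − 0.0508) × (1 − 0.2770) × (1 − 0.2649) × (1 − 0.8395) × (1 − 0.9650).
= 0.9306 × 0.9492 × 0.7230 × 0.7351 × 0.1605 × 0.0350 = 0.002637.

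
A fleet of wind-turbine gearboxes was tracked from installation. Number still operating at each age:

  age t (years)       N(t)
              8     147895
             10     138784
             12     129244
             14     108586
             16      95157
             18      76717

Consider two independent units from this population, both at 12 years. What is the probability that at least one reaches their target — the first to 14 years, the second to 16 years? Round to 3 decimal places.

p₁ = N(14)/N(12) = 108586/129244 = 0.840163; p₂ = N(16)/N(12) = 95157/129244 = 0.736259.
P(at least one) = 1 − (1−p₁)(1−p₂) = 1 − 0.159837 × 0.263741 = 0.957844.

0.958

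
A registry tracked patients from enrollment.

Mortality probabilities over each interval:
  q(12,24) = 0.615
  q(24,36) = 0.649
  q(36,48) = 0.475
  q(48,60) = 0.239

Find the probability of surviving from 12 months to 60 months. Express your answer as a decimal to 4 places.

Chaining the interval survival probabilities: (1 − 0.615) × (1 − 0.649) × (1 − 0.475) × (1 − 0.239).
= 0.385 × 0.351 × 0.525 × 0.761 = 0.053990.

0.0540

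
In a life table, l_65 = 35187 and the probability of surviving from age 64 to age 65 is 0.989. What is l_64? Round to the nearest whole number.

35578

l_64 = l_65 / p = 35187 / 0.989 = 35578.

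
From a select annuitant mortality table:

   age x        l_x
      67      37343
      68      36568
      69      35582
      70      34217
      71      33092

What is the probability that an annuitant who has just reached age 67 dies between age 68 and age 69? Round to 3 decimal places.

We want 1|1q67 = (l_68 − l_69)/l_67.
This is the probability of reaching 68 but not 69, conditional on being alive at 67: (l_68 − l_69) / l_67.
= (36568 − 35582) / 37343 = 986 / 37343 = 0.026404.

0.026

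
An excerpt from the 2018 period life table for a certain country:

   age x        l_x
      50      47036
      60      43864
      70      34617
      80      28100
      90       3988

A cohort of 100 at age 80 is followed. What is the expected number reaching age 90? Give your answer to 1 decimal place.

14.2

The relevant probability is 3988/28100 = 0.141922.
Expected number = 100 × 0.141922 = 14.2.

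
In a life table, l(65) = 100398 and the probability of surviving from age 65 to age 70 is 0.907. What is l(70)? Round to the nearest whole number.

l(70) = l(65) × p = 100398 × 0.907 = 91061.

91061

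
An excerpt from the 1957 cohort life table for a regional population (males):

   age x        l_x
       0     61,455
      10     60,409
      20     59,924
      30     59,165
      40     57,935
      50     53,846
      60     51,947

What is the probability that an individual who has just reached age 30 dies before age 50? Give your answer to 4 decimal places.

0.0899

P(die before 50 | alive at 30) = 1 − l_50/l_30 = 1 − 53,846/59,165 = (5,319)/59,165 = 0.089901.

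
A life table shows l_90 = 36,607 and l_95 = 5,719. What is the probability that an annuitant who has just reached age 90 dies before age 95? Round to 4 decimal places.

0.8438

P(die before 95 | alive at 90) = 1 − l_95/l_90 = 1 − 5,719/36,607 = (30,888)/36,607 = 0.843773.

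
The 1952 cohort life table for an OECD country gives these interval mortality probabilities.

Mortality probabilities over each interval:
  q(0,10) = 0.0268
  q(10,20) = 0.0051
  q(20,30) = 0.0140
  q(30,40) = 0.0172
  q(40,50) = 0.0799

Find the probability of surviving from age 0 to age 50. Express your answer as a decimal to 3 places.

0.863

Chaining the interval survival probabilities: (1 − 0.0268) × (1 − 0.0051) × (1 − 0.0140) × (1 − 0.0172) × (1 − 0.0799).
= 0.9732 × 0.9949 × 0.9860 × 0.9828 × 0.9201 = 0.863294.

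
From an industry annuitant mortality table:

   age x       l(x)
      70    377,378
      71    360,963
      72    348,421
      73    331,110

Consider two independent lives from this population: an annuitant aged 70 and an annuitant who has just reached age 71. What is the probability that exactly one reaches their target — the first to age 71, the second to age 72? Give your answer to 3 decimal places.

p₁ = l(71)/l(70) = 360,963/377,378 = 0.956502; p₂ = l(72)/l(71) = 348,421/360,963 = 0.965254.
P(exactly one) = p₁(1−p₂) + (1−p₁)p₂ = 0.033235 + 0.041987 = 0.075221.

0.075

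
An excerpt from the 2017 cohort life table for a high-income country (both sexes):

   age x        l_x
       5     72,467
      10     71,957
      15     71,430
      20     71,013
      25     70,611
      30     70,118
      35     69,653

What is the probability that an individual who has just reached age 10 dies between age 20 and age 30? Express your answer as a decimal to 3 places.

0.012

We want 10|10q10 = (l_20 − l_30)/l_10.
This is the probability of reaching 20 but not 30, conditional on being alive at 10: (l_20 − l_30) / l_10.
= (71,013 − 70,118) / 71,957 = 895 / 71,957 = 0.012438.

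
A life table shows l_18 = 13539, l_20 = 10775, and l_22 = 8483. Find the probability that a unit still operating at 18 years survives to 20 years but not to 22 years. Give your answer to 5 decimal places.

This is the probability of reaching 20 but not 22, conditional on being operational at 18: (l_20 − l_22) / l_18.
= (10775 − 8483) / 13539 = 2292 / 13539 = 0.169289.

0.16929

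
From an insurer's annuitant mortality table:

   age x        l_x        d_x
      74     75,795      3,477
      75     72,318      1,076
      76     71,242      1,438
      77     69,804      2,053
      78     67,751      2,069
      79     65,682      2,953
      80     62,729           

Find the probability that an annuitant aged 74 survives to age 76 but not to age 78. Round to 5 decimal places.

We want 2|2q74 = (l_76 − l_78)/l_74.
This is the probability of reaching 76 but not 78, conditional on being alive at 74: (l_76 − l_78) / l_74.
= (71,242 − 67,751) / 75,795 = 3,491 / 75,795 = 0.046058.

0.04606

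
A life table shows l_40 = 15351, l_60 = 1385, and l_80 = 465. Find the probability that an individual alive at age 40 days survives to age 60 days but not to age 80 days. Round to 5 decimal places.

0.05993

This is the probability of reaching 60 but not 80, conditional on being alive at 40: (l_60 − l_80) / l_40.
= (1385 − 465) / 15351 = 920 / 15351 = 0.059931.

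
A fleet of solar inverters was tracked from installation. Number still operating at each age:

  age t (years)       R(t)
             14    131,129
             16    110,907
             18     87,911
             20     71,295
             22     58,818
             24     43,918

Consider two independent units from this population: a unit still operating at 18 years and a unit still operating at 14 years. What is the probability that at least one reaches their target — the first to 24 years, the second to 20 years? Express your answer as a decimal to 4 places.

p₁ = R(24)/R(18) = 43,918/87,911 = 0.499573; p₂ = R(20)/R(14) = 71,295/131,129 = 0.543701.
P(at least one) = 1 − (1−p₁)(1−p₂) = 1 − 0.500427 × 0.456299 = 0.771656.

0.7717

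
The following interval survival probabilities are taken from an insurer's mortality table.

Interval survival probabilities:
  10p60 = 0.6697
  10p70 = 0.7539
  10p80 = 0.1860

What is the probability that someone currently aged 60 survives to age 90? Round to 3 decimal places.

0.094

30p60 = 0.6697 × 0.7539 × 0.1860.
= 0.093909.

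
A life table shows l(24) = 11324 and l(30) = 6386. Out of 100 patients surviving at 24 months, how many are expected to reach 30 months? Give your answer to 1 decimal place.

56.4

The relevant probability is 6386/11324 = 0.563935.
Expected number = 100 × 0.563935 = 56.4.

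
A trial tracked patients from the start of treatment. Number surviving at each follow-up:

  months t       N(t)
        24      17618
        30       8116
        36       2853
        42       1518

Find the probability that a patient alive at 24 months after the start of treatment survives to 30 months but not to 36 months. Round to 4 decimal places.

0.2987

This is the probability of reaching 30 but not 36, conditional on being alive at 24: (N(30) − N(36)) / N(24).
= (8116 − 2853) / 17618 = 5263 / 17618 = 0.298729.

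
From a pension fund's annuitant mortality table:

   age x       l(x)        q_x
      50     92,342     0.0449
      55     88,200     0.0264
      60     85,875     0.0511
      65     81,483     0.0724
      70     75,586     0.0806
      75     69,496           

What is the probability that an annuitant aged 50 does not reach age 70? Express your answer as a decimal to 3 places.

P(die before 70 | alive at 50) = 1 − l(70)/l(50) = 1 − 75,586/92,342 = (16,756)/92,342 = 0.181456.

0.181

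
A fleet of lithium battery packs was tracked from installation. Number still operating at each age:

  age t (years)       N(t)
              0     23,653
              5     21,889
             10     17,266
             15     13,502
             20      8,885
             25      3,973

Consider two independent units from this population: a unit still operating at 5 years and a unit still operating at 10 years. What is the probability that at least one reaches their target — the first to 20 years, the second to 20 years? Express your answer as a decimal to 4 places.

p₁ = N(20)/N(5) = 8,885/21,889 = 0.405912; p₂ = N(20)/N(10) = 8,885/17,266 = 0.514595.
P(at least one) = 1 − (1−p₁)(1−p₂) = 1 − 0.594088 × 0.485405 = 0.711627.

0.7116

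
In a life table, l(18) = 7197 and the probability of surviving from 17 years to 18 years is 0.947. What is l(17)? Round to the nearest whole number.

l(17) = l(18) / p = 7197 / 0.947 = 7600.

7600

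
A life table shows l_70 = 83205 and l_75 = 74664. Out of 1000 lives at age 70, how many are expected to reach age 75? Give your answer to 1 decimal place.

The relevant probability is 74664/83205 = 0.897350.
Expected number = 1000 × 0.897350 = 897.3.

897.3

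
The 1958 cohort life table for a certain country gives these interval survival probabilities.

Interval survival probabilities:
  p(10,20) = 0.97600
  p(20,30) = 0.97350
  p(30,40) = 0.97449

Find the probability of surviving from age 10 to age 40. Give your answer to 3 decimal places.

Survival from 10 to 40 is the product of surviving each interval: 0.97600 × 0.97350 × 0.97449.
= 0.925898.

0.926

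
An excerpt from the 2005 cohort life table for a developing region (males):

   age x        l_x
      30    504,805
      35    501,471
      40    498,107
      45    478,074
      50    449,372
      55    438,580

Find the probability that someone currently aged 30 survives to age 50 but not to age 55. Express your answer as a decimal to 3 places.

0.021

This is the probability of reaching 50 but not 55, conditional on being alive at 30: (l_50 − l_55) / l_30.
= (449,372 − 438,580) / 504,805 = 10,792 / 504,805 = 0.021379.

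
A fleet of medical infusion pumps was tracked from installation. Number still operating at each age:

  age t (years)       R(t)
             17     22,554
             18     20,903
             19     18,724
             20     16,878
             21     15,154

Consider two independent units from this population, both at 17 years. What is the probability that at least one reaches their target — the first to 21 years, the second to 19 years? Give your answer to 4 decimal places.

p₁ = R(21)/R(17) = 15,154/22,554 = 0.671899; p₂ = R(19)/R(17) = 18,724/22,554 = 0.830185.
P(at least one) = 1 − (1−p₁)(1−p₂) = 1 − 0.328101 × 0.169815 = 0.944284.

0.9443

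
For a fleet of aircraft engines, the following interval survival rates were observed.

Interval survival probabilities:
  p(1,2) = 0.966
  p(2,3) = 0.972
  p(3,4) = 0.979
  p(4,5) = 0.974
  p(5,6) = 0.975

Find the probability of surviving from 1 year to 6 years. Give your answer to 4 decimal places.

The overall survival probability is 0.966 × 0.972 × 0.979 × 0.974 × 0.975.
= 0.872951.

0.8730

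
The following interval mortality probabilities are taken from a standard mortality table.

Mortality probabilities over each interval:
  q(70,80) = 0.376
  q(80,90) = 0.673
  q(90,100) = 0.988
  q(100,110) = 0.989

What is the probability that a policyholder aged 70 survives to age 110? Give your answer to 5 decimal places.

Survival from 70 to 110 is the product of surviving each interval: (1 − 0.376) × (1 − 0.673) × (1 − 0.988) × (1 − 0.989).
= 0.624 × 0.327 × 0.012 × 0.011 = 0.000027.

0.00003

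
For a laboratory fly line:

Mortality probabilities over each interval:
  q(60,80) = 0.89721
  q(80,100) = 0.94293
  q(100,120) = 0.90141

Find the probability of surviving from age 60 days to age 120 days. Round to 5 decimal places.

P(survive 60→120) = (1 − 0.89721) × (1 − 0.94293) × (1 − 0.90141).
= 0.10279 × 0.05707 × 0.09859 = 0.000578.

0.00058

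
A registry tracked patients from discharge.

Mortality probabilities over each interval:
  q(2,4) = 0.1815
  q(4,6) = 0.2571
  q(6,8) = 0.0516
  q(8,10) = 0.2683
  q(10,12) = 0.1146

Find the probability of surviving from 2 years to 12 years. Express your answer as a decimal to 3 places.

Survival from 2 to 12 is the product of surviving each interval: (1 − 0.1815) × (1 − 0.2571) × (1 − 0.0516) × (1 − 0.2683) × (1 − 0.1146).
= 0.8185 × 0.7429 × 0.9484 × 0.7317 × 0.8854 = 0.373605.

0.374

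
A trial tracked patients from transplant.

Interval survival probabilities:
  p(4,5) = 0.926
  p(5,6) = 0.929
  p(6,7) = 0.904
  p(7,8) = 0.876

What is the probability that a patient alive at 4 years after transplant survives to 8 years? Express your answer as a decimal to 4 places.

Survival from 4 to 8 is the product of surviving each interval: 0.926 × 0.929 × 0.904 × 0.876.
= 0.681239.

0.6812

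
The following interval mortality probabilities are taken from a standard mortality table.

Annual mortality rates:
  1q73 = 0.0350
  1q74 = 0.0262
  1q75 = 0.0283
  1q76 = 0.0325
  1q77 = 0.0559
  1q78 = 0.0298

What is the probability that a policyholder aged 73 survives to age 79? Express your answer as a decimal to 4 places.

0.8092

6p73 = (1 − 0.0350) × (1 − 0.0262) × (1 − 0.0283) × (1 − 0.0325) × (1 − 0.0559) × (1 − 0.0298).
= 0.9650 × 0.9738 × 0.9717 × 0.9675 × 0.9441 × 0.9702 = 0.809207.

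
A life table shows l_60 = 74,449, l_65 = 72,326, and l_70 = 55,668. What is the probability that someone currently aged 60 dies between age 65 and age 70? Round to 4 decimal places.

0.2238

We want 5|5q60 = (l_65 − l_70)/l_60.
This is the probability of reaching 65 but not 70, conditional on being alive at 60: (l_65 − l_70) / l_60.
= (72,326 − 55,668) / 74,449 = 16,658 / 74,449 = 0.223750.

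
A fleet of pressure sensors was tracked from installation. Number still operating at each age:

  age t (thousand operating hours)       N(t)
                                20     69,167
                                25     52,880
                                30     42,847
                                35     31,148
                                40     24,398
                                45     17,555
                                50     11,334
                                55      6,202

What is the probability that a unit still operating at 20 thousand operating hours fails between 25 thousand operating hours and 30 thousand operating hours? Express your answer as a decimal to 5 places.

This is the probability of reaching 25 but not 30, conditional on being operational at 20: (N(25) − N(30)) / N(20).
= (52,880 − 42,847) / 69,167 = 10,033 / 69,167 = 0.145055.

0.14505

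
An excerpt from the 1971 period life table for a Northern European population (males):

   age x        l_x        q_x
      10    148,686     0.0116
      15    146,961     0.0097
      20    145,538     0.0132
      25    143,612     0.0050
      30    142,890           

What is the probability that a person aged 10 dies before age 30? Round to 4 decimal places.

P(die before 30 | alive at 10) = 1 − l_30/l_10 = 1 − 142,890/148,686 = (5,796)/148,686 = 0.038981.

0.0390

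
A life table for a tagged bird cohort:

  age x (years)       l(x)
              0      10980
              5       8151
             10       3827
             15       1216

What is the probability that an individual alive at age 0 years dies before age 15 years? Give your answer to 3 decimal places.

P(die before 15 | alive at 0) = 1 − l(15)/l(0) = 1 − 1216/10980 = (9764)/10980 = 0.889253.

0.889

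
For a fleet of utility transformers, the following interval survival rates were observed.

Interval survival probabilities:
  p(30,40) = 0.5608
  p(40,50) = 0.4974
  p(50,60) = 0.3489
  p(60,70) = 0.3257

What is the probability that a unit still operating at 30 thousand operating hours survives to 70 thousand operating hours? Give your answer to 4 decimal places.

P(survive 30→70) = 0.5608 × 0.4974 × 0.3489 × 0.3257.
= 0.031698.

0.0317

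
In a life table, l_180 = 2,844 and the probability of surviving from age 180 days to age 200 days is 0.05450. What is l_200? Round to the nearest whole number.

155

l_200 = l_180 × p = 2,844 × 0.05450 = 155.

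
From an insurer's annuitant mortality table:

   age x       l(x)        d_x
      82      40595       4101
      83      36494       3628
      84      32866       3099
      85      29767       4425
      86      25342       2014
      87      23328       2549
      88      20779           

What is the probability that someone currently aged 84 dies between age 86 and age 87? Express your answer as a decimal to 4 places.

This is the probability of reaching 86 but not 87, conditional on being alive at 84: (l(86) − l(87)) / l(84).
= (25342 − 23328) / 32866 = 2014 / 32866 = 0.061279.

0.0613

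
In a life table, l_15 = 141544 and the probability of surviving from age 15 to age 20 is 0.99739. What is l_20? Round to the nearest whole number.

141175

l_20 = l_15 × p = 141544 × 0.99739 = 141175.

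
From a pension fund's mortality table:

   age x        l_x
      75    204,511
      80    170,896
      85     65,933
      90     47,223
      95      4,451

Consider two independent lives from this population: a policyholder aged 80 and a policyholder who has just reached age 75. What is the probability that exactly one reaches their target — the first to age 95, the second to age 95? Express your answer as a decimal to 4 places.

0.0467

p₁ = l_95/l_80 = 4,451/170,896 = 0.026045; p₂ = l_95/l_75 = 4,451/204,511 = 0.021764.
P(exactly one) = p₁(1−p₂) + (1−p₁)p₂ = 0.025478 + 0.021197 = 0.046675.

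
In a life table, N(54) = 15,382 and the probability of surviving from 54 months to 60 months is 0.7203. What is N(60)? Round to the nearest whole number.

11080

N(60) = N(54) × p = 15,382 × 0.7203 = 11080.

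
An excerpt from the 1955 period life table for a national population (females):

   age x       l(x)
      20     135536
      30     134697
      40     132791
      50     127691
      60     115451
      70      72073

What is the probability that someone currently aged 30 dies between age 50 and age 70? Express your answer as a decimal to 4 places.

0.4129

This is the probability of reaching 50 but not 70, conditional on being alive at 30: (l(50) − l(70)) / l(30).
= (127691 − 72073) / 134697 = 55618 / 134697 = 0.412912.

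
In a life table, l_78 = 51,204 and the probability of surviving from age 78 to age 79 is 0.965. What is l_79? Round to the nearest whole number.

49412

l_79 = l_78 × p = 51,204 × 0.965 = 49412.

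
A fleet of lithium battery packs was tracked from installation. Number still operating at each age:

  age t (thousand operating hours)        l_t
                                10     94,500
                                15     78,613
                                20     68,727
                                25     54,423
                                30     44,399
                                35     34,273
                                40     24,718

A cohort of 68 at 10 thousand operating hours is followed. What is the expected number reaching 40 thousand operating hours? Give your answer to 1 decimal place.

The relevant probability is 24,718/94,500 = 0.261566.
Expected number = 68 × 0.261566 = 17.8.

17.8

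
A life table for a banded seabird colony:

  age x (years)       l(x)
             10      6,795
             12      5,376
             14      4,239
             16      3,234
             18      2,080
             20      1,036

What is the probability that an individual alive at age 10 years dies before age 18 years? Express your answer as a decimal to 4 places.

P(die before 18 | alive at 10) = 1 − l(18)/l(10) = 1 − 2,080/6,795 = (4,715)/6,795 = 0.693893.

0.6939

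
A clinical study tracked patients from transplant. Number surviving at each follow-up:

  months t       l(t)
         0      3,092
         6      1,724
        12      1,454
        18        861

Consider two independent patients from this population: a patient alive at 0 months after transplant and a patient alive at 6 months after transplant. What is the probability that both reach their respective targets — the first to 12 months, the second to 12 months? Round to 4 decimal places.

0.3966

p₁ = l(12)/l(0) = 1,454/3,092 = 0.470246; p₂ = l(12)/l(6) = 1,454/1,724 = 0.843387.
P(both) = p₁ × p₂ = 0.470246 × 0.843387 = 0.396599.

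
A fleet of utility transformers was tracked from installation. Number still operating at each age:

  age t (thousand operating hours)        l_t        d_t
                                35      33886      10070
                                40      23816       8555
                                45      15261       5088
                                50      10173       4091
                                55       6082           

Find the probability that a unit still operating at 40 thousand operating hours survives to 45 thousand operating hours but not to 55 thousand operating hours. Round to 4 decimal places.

0.3854

This is the probability of reaching 45 but not 55, conditional on being operational at 40: (l_45 − l_55) / l_40.
= (15261 − 6082) / 23816 = 9179 / 23816 = 0.385413.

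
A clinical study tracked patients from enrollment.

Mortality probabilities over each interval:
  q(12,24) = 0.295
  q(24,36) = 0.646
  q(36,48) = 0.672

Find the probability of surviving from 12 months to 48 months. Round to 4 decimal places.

0.0819

P(survive 12→48) = (1 − 0.295) × (1 − 0.646) × (1 − 0.672).
= 0.705 × 0.354 × 0.328 = 0.081859.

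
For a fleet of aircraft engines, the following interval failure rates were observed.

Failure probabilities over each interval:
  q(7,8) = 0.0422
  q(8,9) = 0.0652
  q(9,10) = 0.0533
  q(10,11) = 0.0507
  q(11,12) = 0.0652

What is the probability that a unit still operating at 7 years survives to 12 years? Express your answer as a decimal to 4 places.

0.7522

The overall survival probability is (1 − 0.0422) × (1 − 0.0652) × (1 − 0.0533) × (1 − 0.0507) × (1 − 0.0652).
= 0.9578 × 0.9348 × 0.9467 × 0.9493 × 0.9348 = 0.752191.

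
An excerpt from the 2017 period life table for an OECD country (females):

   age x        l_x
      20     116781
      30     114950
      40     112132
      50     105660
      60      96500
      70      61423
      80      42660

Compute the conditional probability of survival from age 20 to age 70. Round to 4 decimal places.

0.5260

The conditional survival probability is l_70/l_20 = 61423/116781 = 0.525967.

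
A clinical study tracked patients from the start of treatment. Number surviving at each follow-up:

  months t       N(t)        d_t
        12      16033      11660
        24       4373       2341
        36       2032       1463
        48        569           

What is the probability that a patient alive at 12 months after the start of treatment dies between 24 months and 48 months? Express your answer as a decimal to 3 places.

This is the probability of reaching 24 but not 48, conditional on being alive at 12: (N(24) − N(48)) / N(12).
= (4373 − 569) / 16033 = 3804 / 16033 = 0.237261.

0.237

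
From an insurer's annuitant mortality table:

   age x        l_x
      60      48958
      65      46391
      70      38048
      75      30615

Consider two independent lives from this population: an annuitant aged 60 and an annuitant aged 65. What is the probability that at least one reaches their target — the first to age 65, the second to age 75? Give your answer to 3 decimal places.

0.982

p₁ = l_65/l_60 = 46391/48958 = 0.947567; p₂ = l_75/l_65 = 30615/46391 = 0.659934.
P(at least one) = 1 − (1−p₁)(1−p₂) = 1 − 0.052433 × 0.340066 = 0.982169.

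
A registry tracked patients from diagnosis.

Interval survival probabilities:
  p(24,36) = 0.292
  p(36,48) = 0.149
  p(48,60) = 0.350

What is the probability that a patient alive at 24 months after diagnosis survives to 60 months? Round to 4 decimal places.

0.0152

The overall survival probability is 0.292 × 0.149 × 0.350.
= 0.015228.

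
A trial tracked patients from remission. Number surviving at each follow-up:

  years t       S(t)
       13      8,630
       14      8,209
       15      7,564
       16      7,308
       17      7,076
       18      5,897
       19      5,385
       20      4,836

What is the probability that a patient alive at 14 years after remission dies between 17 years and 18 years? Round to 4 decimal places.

This is the probability of reaching 17 but not 18, conditional on being alive at 14: (S(17) − S(18)) / S(14).
= (7,076 − 5,897) / 8,209 = 1,179 / 8,209 = 0.143623.

0.1436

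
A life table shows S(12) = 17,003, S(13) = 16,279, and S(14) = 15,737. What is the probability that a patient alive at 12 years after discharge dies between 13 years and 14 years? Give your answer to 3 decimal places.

This is the probability of reaching 13 but not 14, conditional on being alive at 12: (S(13) − S(14)) / S(12).
= (16,279 − 15,737) / 17,003 = 542 / 17,003 = 0.031877.

0.032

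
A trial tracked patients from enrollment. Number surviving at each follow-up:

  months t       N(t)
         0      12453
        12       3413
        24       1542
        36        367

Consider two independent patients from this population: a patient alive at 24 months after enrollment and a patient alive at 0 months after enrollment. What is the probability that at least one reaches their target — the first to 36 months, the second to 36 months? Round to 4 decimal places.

0.2605

p₁ = N(36)/N(24) = 367/1542 = 0.238003; p₂ = N(36)/N(0) = 367/12453 = 0.029471.
P(at least one) = 1 − (1−p₁)(1−p₂) = 1 − 0.761997 × 0.970529 = 0.260460.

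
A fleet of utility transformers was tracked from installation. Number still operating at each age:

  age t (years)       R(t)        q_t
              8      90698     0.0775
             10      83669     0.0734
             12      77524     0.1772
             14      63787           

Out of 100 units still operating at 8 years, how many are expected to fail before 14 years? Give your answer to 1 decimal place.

The relevant probability is 1 − 63787/90698 = 0.296710.
Expected number = 100 × 0.296710 = 29.7.

29.7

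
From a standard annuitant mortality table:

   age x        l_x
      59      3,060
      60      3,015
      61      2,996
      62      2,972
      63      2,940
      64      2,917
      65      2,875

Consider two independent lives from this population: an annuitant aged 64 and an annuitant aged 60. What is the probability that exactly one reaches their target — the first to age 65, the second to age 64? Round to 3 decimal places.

p₁ = l_65/l_64 = 2,875/2,917 = 0.985602; p₂ = l_64/l_60 = 2,917/3,015 = 0.967496.
P(exactly one) = p₁(1−p₂) + (1−p₁)p₂ = 0.032036 + 0.013930 = 0.045966.

0.046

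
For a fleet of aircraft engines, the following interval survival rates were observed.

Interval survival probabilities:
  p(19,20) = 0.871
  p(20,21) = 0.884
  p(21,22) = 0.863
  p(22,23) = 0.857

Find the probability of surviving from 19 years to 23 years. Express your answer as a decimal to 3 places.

0.569

Survival from 19 to 23 is the product of surviving each interval: 0.871 × 0.884 × 0.863 × 0.857.
= 0.569458.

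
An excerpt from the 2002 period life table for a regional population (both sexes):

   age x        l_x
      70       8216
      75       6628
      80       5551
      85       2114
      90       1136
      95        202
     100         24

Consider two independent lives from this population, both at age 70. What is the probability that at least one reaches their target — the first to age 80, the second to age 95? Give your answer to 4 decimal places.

p₁ = l_80/l_70 = 5551/8216 = 0.675633; p₂ = l_95/l_70 = 202/8216 = 0.024586.
P(at least one) = 1 − (1−p₁)(1−p₂) = 1 − 0.324367 × 0.975414 = 0.683608.

0.6836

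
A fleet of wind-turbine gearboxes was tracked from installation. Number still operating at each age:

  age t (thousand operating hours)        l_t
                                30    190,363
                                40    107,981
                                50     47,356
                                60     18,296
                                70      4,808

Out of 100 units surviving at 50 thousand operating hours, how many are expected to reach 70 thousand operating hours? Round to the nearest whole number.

The relevant probability is 4,808/47,356 = 0.101529.
Expected number = 100 × 0.101529 = 10.

10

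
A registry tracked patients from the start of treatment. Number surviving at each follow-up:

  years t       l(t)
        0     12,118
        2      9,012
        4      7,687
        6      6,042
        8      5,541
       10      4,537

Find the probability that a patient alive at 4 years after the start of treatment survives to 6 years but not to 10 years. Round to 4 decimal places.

0.1958

This is the probability of reaching 6 but not 10, conditional on being alive at 4: (l(6) − l(10)) / l(4).
= (6,042 − 4,537) / 7,687 = 1,505 / 7,687 = 0.195785.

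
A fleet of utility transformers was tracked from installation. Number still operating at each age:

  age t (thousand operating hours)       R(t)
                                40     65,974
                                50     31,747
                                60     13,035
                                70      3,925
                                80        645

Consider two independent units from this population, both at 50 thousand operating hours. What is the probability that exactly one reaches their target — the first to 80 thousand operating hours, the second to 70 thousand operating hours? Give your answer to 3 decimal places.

0.139

p₁ = R(80)/R(50) = 645/31,747 = 0.020317; p₂ = R(70)/R(50) = 3,925/31,747 = 0.123634.
P(exactly one) = p₁(1−p₂) + (1−p₁)p₂ = 0.017805 + 0.121122 = 0.138927.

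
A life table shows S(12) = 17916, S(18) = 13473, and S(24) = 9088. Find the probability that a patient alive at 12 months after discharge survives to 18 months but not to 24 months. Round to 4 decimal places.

This is the probability of reaching 18 but not 24, conditional on being alive at 12: (S(18) − S(24)) / S(12).
= (13473 − 9088) / 17916 = 4385 / 17916 = 0.244753.

0.2448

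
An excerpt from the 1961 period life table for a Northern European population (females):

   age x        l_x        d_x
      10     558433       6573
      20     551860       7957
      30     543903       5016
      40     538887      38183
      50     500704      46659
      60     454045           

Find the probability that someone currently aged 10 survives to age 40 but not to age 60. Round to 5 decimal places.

0.15193

We want 30|20q10 = (l_40 − l_60)/l_10.
This is the probability of reaching 40 but not 60, conditional on being alive at 10: (l_40 − l_60) / l_10.
= (538887 − 454045) / 558433 = 84842 / 558433 = 0.151929.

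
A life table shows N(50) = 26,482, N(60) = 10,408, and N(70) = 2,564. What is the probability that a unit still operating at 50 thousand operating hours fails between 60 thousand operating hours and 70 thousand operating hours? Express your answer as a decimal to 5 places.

0.29620

This is the probability of reaching 60 but not 70, conditional on being operational at 50: (N(60) − N(70)) / N(50).
= (10,408 − 2,564) / 26,482 = 7,844 / 26,482 = 0.296201.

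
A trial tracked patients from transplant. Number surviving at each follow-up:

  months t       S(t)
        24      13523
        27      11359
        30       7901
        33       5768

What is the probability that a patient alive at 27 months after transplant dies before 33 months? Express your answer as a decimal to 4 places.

0.4922

P(die before 33 | alive at 27) = 1 − S(33)/S(27) = 1 − 5768/11359 = (5591)/11359 = 0.492209.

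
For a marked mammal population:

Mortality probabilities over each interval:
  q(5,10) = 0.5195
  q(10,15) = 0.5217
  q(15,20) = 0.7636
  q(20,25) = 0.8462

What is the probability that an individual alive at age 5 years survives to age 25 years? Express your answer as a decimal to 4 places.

0.0084

P(survive 5→25) = (1 − 0.5195) × (1 − 0.5217) × (1 − 0.7636) × (1 − 0.8462).
= 0.4805 × 0.4783 × 0.2364 × 0.1538 = 0.008356.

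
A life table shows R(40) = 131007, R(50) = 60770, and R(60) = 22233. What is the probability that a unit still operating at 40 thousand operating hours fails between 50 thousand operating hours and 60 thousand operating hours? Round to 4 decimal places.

This is the probability of reaching 50 but not 60, conditional on being operational at 40: (R(50) − R(60)) / R(40).
= (60770 − 22233) / 131007 = 38537 / 131007 = 0.294160.

0.2942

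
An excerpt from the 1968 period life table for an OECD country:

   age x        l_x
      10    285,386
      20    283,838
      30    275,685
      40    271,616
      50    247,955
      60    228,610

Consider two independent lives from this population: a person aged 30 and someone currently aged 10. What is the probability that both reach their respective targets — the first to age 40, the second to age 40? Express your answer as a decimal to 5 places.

0.93770

p₁ = l_40/l_30 = 271,616/275,685 = 0.985240; p₂ = l_40/l_10 = 271,616/285,386 = 0.951750.
P(both) = p₁ × p₂ = 0.985240 × 0.951750 = 0.937702.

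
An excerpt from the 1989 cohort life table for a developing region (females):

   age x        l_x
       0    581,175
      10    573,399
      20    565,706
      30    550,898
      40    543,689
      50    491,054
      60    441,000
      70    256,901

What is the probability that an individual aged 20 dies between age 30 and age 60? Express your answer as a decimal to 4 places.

0.1943

We want 10|30q20 = (l_30 − l_60)/l_20.
This is the probability of reaching 30 but not 60, conditional on being alive at 20: (l_30 − l_60) / l_20.
= (550,898 − 441,000) / 565,706 = 109,898 / 565,706 = 0.194267.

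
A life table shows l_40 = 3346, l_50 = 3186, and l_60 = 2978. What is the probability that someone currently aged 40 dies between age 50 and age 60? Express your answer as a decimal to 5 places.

0.06216

We want 10|10q40 = (l_50 − l_60)/l_40.
This is the probability of reaching 50 but not 60, conditional on being alive at 40: (l_50 − l_60) / l_40.
= (3186 − 2978) / 3346 = 208 / 3346 = 0.062164.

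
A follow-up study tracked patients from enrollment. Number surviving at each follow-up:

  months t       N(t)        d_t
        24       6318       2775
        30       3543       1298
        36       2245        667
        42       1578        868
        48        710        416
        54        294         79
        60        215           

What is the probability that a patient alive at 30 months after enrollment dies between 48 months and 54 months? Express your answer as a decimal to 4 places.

0.1174

This is the probability of reaching 48 but not 54, conditional on being alive at 30: (N(48) − N(54)) / N(30).
= (710 − 294) / 3543 = 416 / 3543 = 0.117415.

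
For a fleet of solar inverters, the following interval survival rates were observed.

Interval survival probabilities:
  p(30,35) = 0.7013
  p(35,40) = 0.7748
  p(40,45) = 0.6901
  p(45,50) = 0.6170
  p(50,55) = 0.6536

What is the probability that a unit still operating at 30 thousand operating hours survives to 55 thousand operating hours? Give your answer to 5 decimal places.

0.15122

The overall survival probability is 0.7013 × 0.7748 × 0.6901 × 0.6170 × 0.6536.
= 0.151218.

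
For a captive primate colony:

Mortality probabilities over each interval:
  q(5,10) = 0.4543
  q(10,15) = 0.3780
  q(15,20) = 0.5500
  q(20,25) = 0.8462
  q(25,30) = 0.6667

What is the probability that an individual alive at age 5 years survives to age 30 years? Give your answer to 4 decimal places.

The overall survival probability is (1 − 0.4543) × (1 − 0.3780) × (1 − 0.5500) × (1 − 0.8462) × (1 − 0.6667).
= 0.5457 × 0.6220 × 0.4500 × 0.1538 × 0.3333 = 0.007830.

0.0078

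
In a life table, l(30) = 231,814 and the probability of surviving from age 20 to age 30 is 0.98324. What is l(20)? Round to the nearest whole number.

l(20) = l(30) / p = 231,814 / 0.98324 = 235765.

235765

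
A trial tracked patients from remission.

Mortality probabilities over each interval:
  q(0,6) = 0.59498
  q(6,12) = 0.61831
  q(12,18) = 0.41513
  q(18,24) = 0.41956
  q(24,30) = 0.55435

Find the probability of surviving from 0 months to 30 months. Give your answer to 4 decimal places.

P(survive 0→30) = (1 − 0.59498) × (1 − 0.61831) × (1 − 0.41513) × (1 − 0.41956) × (1 − 0.55435).
= 0.40502 × 0.38169 × 0.58487 × 0.58044 × 0.44565 = 0.023388.

0.0234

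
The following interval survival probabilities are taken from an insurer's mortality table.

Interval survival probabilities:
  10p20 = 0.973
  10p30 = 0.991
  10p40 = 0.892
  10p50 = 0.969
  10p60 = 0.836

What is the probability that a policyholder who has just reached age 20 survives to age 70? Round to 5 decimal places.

Chaining the interval survival probabilities: 0.973 × 0.991 × 0.892 × 0.969 × 0.836.
= 0.696757.

0.69676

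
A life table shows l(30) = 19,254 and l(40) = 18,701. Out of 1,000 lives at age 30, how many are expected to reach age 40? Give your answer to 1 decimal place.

971.3

The relevant probability is 18,701/19,254 = 0.971279.
Expected number = 1,000 × 0.971279 = 971.3.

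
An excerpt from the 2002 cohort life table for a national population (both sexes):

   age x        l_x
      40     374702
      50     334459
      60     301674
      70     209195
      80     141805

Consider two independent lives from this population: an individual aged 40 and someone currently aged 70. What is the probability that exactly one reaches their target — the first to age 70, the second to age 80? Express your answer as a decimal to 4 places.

0.4793

p₁ = l_70/l_40 = 209195/374702 = 0.558297; p₂ = l_80/l_70 = 141805/209195 = 0.677860.
P(exactly one) = p₁(1−p₂) + (1−p₁)p₂ = 0.179850 + 0.299413 = 0.479263.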